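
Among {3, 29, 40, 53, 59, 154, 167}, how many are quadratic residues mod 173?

(3/173) = -1 → non-residue.
(29/173) = +1 → QR.
(40/173) = +1 → QR.
(53/173) = -1 → non-residue.
(59/173) = -1 → non-residue.
(154/173) = -1 → non-residue.
(167/173) = +1 → QR.
Total quadratic residues among the 7: 3.

3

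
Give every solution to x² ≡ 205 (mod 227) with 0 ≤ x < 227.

Since 227 ≡ 3 (mod 4), a square root of 205 is 205^((227+1)/4) = 205^57 mod 227.
Repeated squaring: 205^2≡30, 205^4≡219, 205^8≡64, 205^16≡10, 205^32≡100 (mod 227).
205^57 = 205^(32+16+8+1) ≡ 81 (mod 227).
Check: 81² = 6561 ≡ 205 (mod 227). The two roots are 81 and 146.

81, 146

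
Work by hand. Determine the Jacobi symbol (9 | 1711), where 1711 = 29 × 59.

1

Reciprocity: 9 ≡ 1 and 1711 ≡ 3 (mod 4), so (9/1711) = +(1711/9).
Reduce top mod 9: now compute (1/9).
Reached (1/9) = 1. Collecting the sign flips along the way, the symbol is +1.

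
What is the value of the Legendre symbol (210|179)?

1

First reduce: 210 ≡ 31 (mod 179).
Reciprocity: 31 ≡ 3 and 179 ≡ 3 (mod 4), so (31/179) = −(179/31).
Reduce top mod 31: now compute (24/31).
Pull out 2^3: since 31 ≡ 7 (mod 8), (2/31) = +1, so (2/31)^3 = +1.
Reciprocity: 3 ≡ 3 and 31 ≡ 3 (mod 4), so (3/31) = −(31/3).
Reduce top mod 3: now compute (1/3).
Reached (1/3) = 1. Collecting the sign flips along the way, the symbol is +1.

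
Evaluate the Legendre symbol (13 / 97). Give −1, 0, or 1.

-1

Reciprocity: 13 ≡ 1 and 97 ≡ 1 (mod 4), so (13/97) = +(97/13).
Reduce top mod 13: now compute (6/13).
Pull out 2: since 13 ≡ 5 (mod 8), (2/13) = -1.
Reciprocity: 3 ≡ 3 and 13 ≡ 1 (mod 4), so (3/13) = +(13/3).
Reduce top mod 3: now compute (1/3).
Reached (1/3) = 1. Collecting the sign flips along the way, the symbol is -1.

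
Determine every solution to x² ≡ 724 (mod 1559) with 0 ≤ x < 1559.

Since 1559 ≡ 3 (mod 4), a square root of 724 is 724^((1559+1)/4) = 724^390 mod 1559.
Repeated squaring: 724^2≡352, 724^4≡743, 724^8≡163, 724^16≡66, 724^32≡1238, 724^64≡147, 724^128≡1342, 724^256≡319 (mod 1559).
724^390 = 724^(256+128+4+2) ≡ 343 (mod 1559).
Check: 343² = 117649 ≡ 724 (mod 1559). The two roots are 343 and 1216.

343, 1216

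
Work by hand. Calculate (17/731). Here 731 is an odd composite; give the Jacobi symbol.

0

Reciprocity: 17 ≡ 1 and 731 ≡ 3 (mod 4), so (17/731) = +(731/17).
Reduce top mod 17: now compute (0/17).
Top reduces to 0: gcd > 1, so the symbol is 0.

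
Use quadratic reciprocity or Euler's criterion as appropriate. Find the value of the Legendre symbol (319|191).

First reduce: 319 ≡ 128 (mod 191).
Pull out 2^7: since 191 ≡ 7 (mod 8), (2/191) = +1, so (2/191)^7 = +1.
Reached (1/191) = 1. Collecting the sign flips along the way, the symbol is +1.

1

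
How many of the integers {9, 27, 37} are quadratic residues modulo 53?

(9/53) = +1 → QR.
(27/53) = -1 → non-residue.
(37/53) = +1 → QR.
Total quadratic residues among the 3: 2.

2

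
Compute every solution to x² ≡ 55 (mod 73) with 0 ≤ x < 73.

73 ≡ 1 (mod 4), so we find a root by search.
Trying successive values, 36² = 1296 ≡ 55 (mod 73). The other root is 73 − 36 = 37.

36, 37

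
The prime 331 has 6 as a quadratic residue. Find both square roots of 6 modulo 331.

91, 240

Since 331 ≡ 3 (mod 4), a square root of 6 is 6^((331+1)/4) = 6^83 mod 331.
Repeated squaring: 6^2≡36, 6^4≡303, 6^8≡122, 6^16≡320, 6^32≡121, 6^64≡77 (mod 331).
6^83 = 6^(64+16+2+1) ≡ 91 (mod 331).
Check: 91² = 8281 ≡ 6 (mod 331). The two roots are 91 and 240.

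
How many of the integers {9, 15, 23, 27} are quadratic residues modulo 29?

2

(9/29) = +1 → QR.
(15/29) = -1 → non-residue.
(23/29) = +1 → QR.
(27/29) = -1 → non-residue.
Total quadratic residues among the 4: 2.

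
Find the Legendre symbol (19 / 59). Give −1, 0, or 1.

Reciprocity: 19 ≡ 3 and 59 ≡ 3 (mod 4), so (19/59) = −(59/19).
Reduce top mod 19: now compute (2/19).
Pull out 2: since 19 ≡ 3 (mod 8), (2/19) = -1.
Reached (1/19) = 1. Collecting the sign flips along the way, the symbol is +1.

1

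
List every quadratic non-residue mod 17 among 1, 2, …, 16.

Square k = 1,…,8 (k and 17−k give the same square):
1²=1, 2²=4, 3²=9, 4²=16, 5²≡8, 6²≡2, 7²≡15, 8²≡13 (mod 17).
The residues are {1, 2, 4, 8, 9, 13, 15, 16}; the non-residues are the remaining 8 nonzero classes.

3,5,6,7,10,11,12,14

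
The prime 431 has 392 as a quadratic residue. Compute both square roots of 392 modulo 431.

Since 431 ≡ 3 (mod 4), a square root of 392 is 392^((431+1)/4) = 392^108 mod 431.
Repeated squaring: 392^2≡228, 392^4≡264, 392^8≡305, 392^16≡360, 392^32≡300, 392^64≡352 (mod 431).
392^108 = 392^(64+32+8+4) ≡ 46 (mod 431).
Check: 46² = 2116 ≡ 392 (mod 431). The two roots are 46 and 385.

46, 385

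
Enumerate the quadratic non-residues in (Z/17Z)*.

3 5 6 7 10 11 12 14

Square k = 1,…,8 (k and 17−k give the same square):
1²=1, 2²=4, 3²=9, 4²=16, 5²≡8, 6²≡2, 7²≡15, 8²≡13 (mod 17).
The residues are {1, 2, 4, 8, 9, 13, 15, 16}; the non-residues are the remaining 8 nonzero classes.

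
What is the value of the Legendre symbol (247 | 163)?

1

First reduce: 247 ≡ 84 (mod 163).
Pull out 2^2: since 163 ≡ 3 (mod 8), (2/163) = -1, so (2/163)^2 = +1.
Reciprocity: 21 ≡ 1 and 163 ≡ 3 (mod 4), so (21/163) = +(163/21).
Reduce top mod 21: now compute (16/21).
Pull out 2^4: since 21 ≡ 5 (mod 8), (2/21) = -1, so (2/21)^4 = +1.
Reached (1/21) = 1. Collecting the sign flips along the way, the symbol is +1.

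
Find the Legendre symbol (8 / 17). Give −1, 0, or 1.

1

Euler's criterion: (8/17) ≡ 8^8 (mod 17).
8^2 ≡ 13 (mod 17)
8^4 ≡ 16 (mod 17)
8^8 ≡ 1 (mod 17)
8^8 = 8^(8) ≡ 1 (mod 17).
Result is 1, so (8/17) = 1.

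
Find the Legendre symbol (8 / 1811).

Pull out 2^3: since 1811 ≡ 3 (mod 8), (2/1811) = -1, so (2/1811)^3 = -1.
Reached (1/1811) = 1. Collecting the sign flips along the way, the symbol is -1.

-1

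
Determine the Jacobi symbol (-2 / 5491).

First reduce: -2 ≡ 5489 (mod 5491).
Reciprocity: 5489 ≡ 1 and 5491 ≡ 3 (mod 4), so (5489/5491) = +(5491/5489).
Reduce top mod 5489: now compute (2/5489).
Pull out 2: since 5489 ≡ 1 (mod 8), (2/5489) = +1.
Reached (1/5489) = 1. Collecting the sign flips along the way, the symbol is +1.

1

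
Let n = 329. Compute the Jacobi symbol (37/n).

1

Reciprocity: 37 ≡ 1 and 329 ≡ 1 (mod 4), so (37/329) = +(329/37).
Reduce top mod 37: now compute (33/37).
Reciprocity: 33 ≡ 1 and 37 ≡ 1 (mod 4), so (33/37) = +(37/33).
Reduce top mod 33: now compute (4/33).
Pull out 2^2: since 33 ≡ 1 (mod 8), (2/33) = +1, so (2/33)^2 = +1.
Reached (1/33) = 1. Collecting the sign flips along the way, the symbol is +1.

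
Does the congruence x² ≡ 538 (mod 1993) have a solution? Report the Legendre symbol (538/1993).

-1

Pull out 2: since 1993 ≡ 1 (mod 8), (2/1993) = +1.
Reciprocity: 269 ≡ 1 and 1993 ≡ 1 (mod 4), so (269/1993) = +(1993/269).
Reduce top mod 269: now compute (110/269).
Pull out 2: since 269 ≡ 5 (mod 8), (2/269) = -1.
Reciprocity: 55 ≡ 3 and 269 ≡ 1 (mod 4), so (55/269) = +(269/55).
Reduce top mod 55: now compute (49/55).
Reciprocity: 49 ≡ 1 and 55 ≡ 3 (mod 4), so (49/55) = +(55/49).
Reduce top mod 49: now compute (6/49).
Pull out 2: since 49 ≡ 1 (mod 8), (2/49) = +1.
Reciprocity: 3 ≡ 3 and 49 ≡ 1 (mod 4), so (3/49) = +(49/3).
Reduce top mod 3: now compute (1/3).
Reached (1/3) = 1. Collecting the sign flips along the way, the symbol is -1.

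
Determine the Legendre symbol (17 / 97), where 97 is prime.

Reciprocity: 17 ≡ 1 and 97 ≡ 1 (mod 4), so (17/97) = +(97/17).
Reduce top mod 17: now compute (12/17).
Pull out 2^2: since 17 ≡ 1 (mod 8), (2/17) = +1, so (2/17)^2 = +1.
Reciprocity: 3 ≡ 3 and 17 ≡ 1 (mod 4), so (3/17) = +(17/3).
Reduce top mod 3: now compute (2/3).
Pull out 2: since 3 ≡ 3 (mod 8), (2/3) = -1.
Reached (1/3) = 1. Collecting the sign flips along the way, the symbol is -1.

-1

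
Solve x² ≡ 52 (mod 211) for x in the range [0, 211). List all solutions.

91, 120

Since 211 ≡ 3 (mod 4), a square root of 52 is 52^((211+1)/4) = 52^53 mod 211.
Repeated squaring: 52^2≡172, 52^4≡44, 52^8≡37, 52^16≡103, 52^32≡59 (mod 211).
52^53 = 52^(32+16+4+1) ≡ 120 (mod 211).
Check: 120² = 14400 ≡ 52 (mod 211). The two roots are 91 and 120.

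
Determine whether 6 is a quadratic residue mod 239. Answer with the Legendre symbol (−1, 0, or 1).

1

Pull out 2: since 239 ≡ 7 (mod 8), (2/239) = +1.
Reciprocity: 3 ≡ 3 and 239 ≡ 3 (mod 4), so (3/239) = −(239/3).
Reduce top mod 3: now compute (2/3).
Pull out 2: since 3 ≡ 3 (mod 8), (2/3) = -1.
Reached (1/3) = 1. Collecting the sign flips along the way, the symbol is +1.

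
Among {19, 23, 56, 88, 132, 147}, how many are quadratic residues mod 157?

4

(19/157) = +1 → QR.
(23/157) = -1 → non-residue.
(56/157) = +1 → QR.
(88/157) = -1 → non-residue.
(132/157) = +1 → QR.
(147/157) = +1 → QR.
Total quadratic residues among the 6: 4.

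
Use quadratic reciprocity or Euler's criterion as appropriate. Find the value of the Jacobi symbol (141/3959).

Reciprocity: 141 ≡ 1 and 3959 ≡ 3 (mod 4), so (141/3959) = +(3959/141).
Reduce top mod 141: now compute (11/141).
Reciprocity: 11 ≡ 3 and 141 ≡ 1 (mod 4), so (11/141) = +(141/11).
Reduce top mod 11: now compute (9/11).
Reciprocity: 9 ≡ 1 and 11 ≡ 3 (mod 4), so (9/11) = +(11/9).
Reduce top mod 9: now compute (2/9).
Pull out 2: since 9 ≡ 1 (mod 8), (2/9) = +1.
Reached (1/9) = 1. Collecting the sign flips along the way, the symbol is +1.

1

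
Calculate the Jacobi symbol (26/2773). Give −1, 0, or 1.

-1

Pull out 2: since 2773 ≡ 5 (mod 8), (2/2773) = -1.
Reciprocity: 13 ≡ 1 and 2773 ≡ 1 (mod 4), so (13/2773) = +(2773/13).
Reduce top mod 13: now compute (4/13).
Pull out 2^2: since 13 ≡ 5 (mod 8), (2/13) = -1, so (2/13)^2 = +1.
Reached (1/13) = 1. Collecting the sign flips along the way, the symbol is -1.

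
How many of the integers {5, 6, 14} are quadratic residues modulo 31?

2

(5/31) = +1 → QR.
(6/31) = -1 → non-residue.
(14/31) = +1 → QR.
Total quadratic residues among the 3: 2.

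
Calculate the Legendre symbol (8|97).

1

Pull out 2^3: since 97 ≡ 1 (mod 8), (2/97) = +1, so (2/97)^3 = +1.
Reached (1/97) = 1. Collecting the sign flips along the way, the symbol is +1.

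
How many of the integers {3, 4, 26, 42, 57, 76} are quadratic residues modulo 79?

4

(3/79) = -1 → non-residue.
(4/79) = +1 → QR.
(26/79) = +1 → QR.
(42/79) = +1 → QR.
(57/79) = -1 → non-residue.
(76/79) = +1 → QR.
Total quadratic residues among the 6: 4.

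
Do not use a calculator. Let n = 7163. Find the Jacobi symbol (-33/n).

First reduce: -33 ≡ 7130 (mod 7163).
Pull out 2: since 7163 ≡ 3 (mod 8), (2/7163) = -1.
Reciprocity: 3565 ≡ 1 and 7163 ≡ 3 (mod 4), so (3565/7163) = +(7163/3565).
Reduce top mod 3565: now compute (33/3565).
Reciprocity: 33 ≡ 1 and 3565 ≡ 1 (mod 4), so (33/3565) = +(3565/33).
Reduce top mod 33: now compute (1/33).
Reached (1/33) = 1. Collecting the sign flips along the way, the symbol is -1.

-1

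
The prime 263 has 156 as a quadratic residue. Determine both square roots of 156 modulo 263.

Since 263 ≡ 3 (mod 4), a square root of 156 is 156^((263+1)/4) = 156^66 mod 263.
Repeated squaring: 156^2≡140, 156^4≡138, 156^8≡108, 156^16≡92, 156^32≡48, 156^64≡200 (mod 263).
156^66 = 156^(64+2) ≡ 122 (mod 263).
Check: 122² = 14884 ≡ 156 (mod 263). The two roots are 122 and 141.

122, 141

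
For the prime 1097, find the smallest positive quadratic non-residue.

3

(2/1097) = +1, so 2 is a residue.
(3/1097) = −1, so 3 is the smallest positive non-residue mod 1097.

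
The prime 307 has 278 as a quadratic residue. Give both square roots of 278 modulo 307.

Since 307 ≡ 3 (mod 4), a square root of 278 is 278^((307+1)/4) = 278^77 mod 307.
Repeated squaring: 278^2≡227, 278^4≡260, 278^8≡60, 278^16≡223, 278^32≡302, 278^64≡25 (mod 307).
278^77 = 278^(64+8+4+1) ≡ 187 (mod 307).
Check: 187² = 34969 ≡ 278 (mod 307). The two roots are 120 and 187.

120, 187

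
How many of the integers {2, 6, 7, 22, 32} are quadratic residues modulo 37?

(2/37) = -1 → non-residue.
(6/37) = -1 → non-residue.
(7/37) = +1 → QR.
(22/37) = -1 → non-residue.
(32/37) = -1 → non-residue.
Total quadratic residues among the 5: 1.

1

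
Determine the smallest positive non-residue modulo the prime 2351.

(2/2351) = +1, so 2 is a residue.
(3/2351) = +1, so 3 is a residue.
(4/2351) = +1, so 4 is a residue.
(5/2351) = +1, so 5 is a residue.
(6/2351) = +1, so 6 is a residue.
(7/2351) = +1, so 7 is a residue.
(8/2351) = +1, so 8 is a residue.
(9/2351) = +1, so 9 is a residue.
(10/2351) = +1, so 10 is a residue.
(11/2351) = +1, so 11 is a residue.
(12/2351) = +1, so 12 is a residue.
(13/2351) = −1, so 13 is the smallest positive non-residue mod 2351.

13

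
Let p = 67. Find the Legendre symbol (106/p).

First reduce: 106 ≡ 39 (mod 67).
Reciprocity: 39 ≡ 3 and 67 ≡ 3 (mod 4), so (39/67) = −(67/39).
Reduce top mod 39: now compute (28/39).
Pull out 2^2: since 39 ≡ 7 (mod 8), (2/39) = +1, so (2/39)^2 = +1.
Reciprocity: 7 ≡ 3 and 39 ≡ 3 (mod 4), so (7/39) = −(39/7).
Reduce top mod 7: now compute (4/7).
Pull out 2^2: since 7 ≡ 7 (mod 8), (2/7) = +1, so (2/7)^2 = +1.
Reached (1/7) = 1. Collecting the sign flips along the way, the symbol is +1.

1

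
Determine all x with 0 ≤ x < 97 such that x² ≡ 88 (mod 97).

97 ≡ 1 (mod 4), so we find a root by search.
Trying successive values, 31² = 961 ≡ 88 (mod 97). The other root is 97 − 31 = 66.

31, 66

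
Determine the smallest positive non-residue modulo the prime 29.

2

(2/29) = −1, so 2 is the smallest positive non-residue mod 29.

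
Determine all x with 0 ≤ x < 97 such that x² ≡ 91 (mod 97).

97 ≡ 1 (mod 4), so we find a root by search.
Trying successive values, 24² = 576 ≡ 91 (mod 97). The other root is 97 − 24 = 73.

24, 73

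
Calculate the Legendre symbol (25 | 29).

Reciprocity: 25 ≡ 1 and 29 ≡ 1 (mod 4), so (25/29) = +(29/25).
Reduce top mod 25: now compute (4/25).
Pull out 2^2: since 25 ≡ 1 (mod 8), (2/25) = +1, so (2/25)^2 = +1.
Reached (1/25) = 1. Collecting the sign flips along the way, the symbol is +1.

1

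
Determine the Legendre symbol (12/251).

1

Pull out 2^2: since 251 ≡ 3 (mod 8), (2/251) = -1, so (2/251)^2 = +1.
Reciprocity: 3 ≡ 3 and 251 ≡ 3 (mod 4), so (3/251) = −(251/3).
Reduce top mod 3: now compute (2/3).
Pull out 2: since 3 ≡ 3 (mod 8), (2/3) = -1.
Reached (1/3) = 1. Collecting the sign flips along the way, the symbol is +1.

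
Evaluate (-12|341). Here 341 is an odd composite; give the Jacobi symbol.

First reduce: -12 ≡ 329 (mod 341).
Reciprocity: 329 ≡ 1 and 341 ≡ 1 (mod 4), so (329/341) = +(341/329).
Reduce top mod 329: now compute (12/329).
Pull out 2^2: since 329 ≡ 1 (mod 8), (2/329) = +1, so (2/329)^2 = +1.
Reciprocity: 3 ≡ 3 and 329 ≡ 1 (mod 4), so (3/329) = +(329/3).
Reduce top mod 3: now compute (2/3).
Pull out 2: since 3 ≡ 3 (mod 8), (2/3) = -1.
Reached (1/3) = 1. Collecting the sign flips along the way, the symbol is -1.

-1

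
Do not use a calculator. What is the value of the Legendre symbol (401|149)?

1

Euler's criterion: (401/149) ≡ 103^74 (mod 149).
103^2 ≡ 30 (mod 149)
103^4 ≡ 6 (mod 149)
103^8 ≡ 36 (mod 149)
103^16 ≡ 104 (mod 149)
103^32 ≡ 88 (mod 149)
103^64 ≡ 145 (mod 149)
103^74 = 103^(64+8+2) ≡ 1 (mod 149).
Result is 1, so (401/149) = 1.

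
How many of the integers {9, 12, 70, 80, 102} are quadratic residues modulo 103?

1

(9/103) = +1 → QR.
(12/103) = -1 → non-residue.
(70/103) = -1 → non-residue.
(80/103) = -1 → non-residue.
(102/103) = -1 → non-residue.
Total quadratic residues among the 5: 1.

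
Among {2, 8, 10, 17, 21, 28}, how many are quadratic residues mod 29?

1

(2/29) = -1 → non-residue.
(8/29) = -1 → non-residue.
(10/29) = -1 → non-residue.
(17/29) = -1 → non-residue.
(21/29) = -1 → non-residue.
(28/29) = +1 → QR.
Total quadratic residues among the 6: 1.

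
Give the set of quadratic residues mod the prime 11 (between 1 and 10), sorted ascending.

Square k = 1,…,5 (k and 11−k give the same square):
1²=1, 2²=4, 3²=9, 4²≡5, 5²≡3 (mod 11).
So the quadratic residues mod 11 are {1, 3, 4, 5, 9}.

1,3,4,5,9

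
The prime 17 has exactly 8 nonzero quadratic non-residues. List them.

3 5 6 7 10 11 12 14

Square k = 1,…,8 (k and 17−k give the same square):
1²=1, 2²=4, 3²=9, 4²=16, 5²≡8, 6²≡2, 7²≡15, 8²≡13 (mod 17).
The residues are {1, 2, 4, 8, 9, 13, 15, 16}; the non-residues are the remaining 8 nonzero classes.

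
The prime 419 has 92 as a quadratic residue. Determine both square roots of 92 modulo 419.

Since 419 ≡ 3 (mod 4), a square root of 92 is 92^((419+1)/4) = 92^105 mod 419.
Repeated squaring: 92^2≡84, 92^4≡352, 92^8≡299, 92^16≡154, 92^32≡252, 92^64≡235 (mod 419).
92^105 = 92^(64+32+8+1) ≡ 364 (mod 419).
Check: 364² = 132496 ≡ 92 (mod 419). The two roots are 55 and 364.

55, 364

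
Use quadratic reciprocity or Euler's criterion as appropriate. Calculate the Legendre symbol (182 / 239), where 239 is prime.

1

Euler's criterion: (182/239) ≡ 182^119 (mod 239).
182^2 ≡ 142 (mod 239)
182^4 ≡ 88 (mod 239)
182^8 ≡ 96 (mod 239)
182^16 ≡ 134 (mod 239)
182^32 ≡ 31 (mod 239)
182^64 ≡ 5 (mod 239)
182^119 = 182^(64+32+16+4+2+1) ≡ 1 (mod 239).
Result is 1, so (182/239) = 1.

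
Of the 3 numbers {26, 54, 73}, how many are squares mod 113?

(26/113) = +1 → QR.
(54/113) = -1 → non-residue.
(73/113) = -1 → non-residue.
Total quadratic residues among the 3: 1.

1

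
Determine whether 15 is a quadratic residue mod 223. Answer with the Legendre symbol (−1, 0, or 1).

Reciprocity: 15 ≡ 3 and 223 ≡ 3 (mod 4), so (15/223) = −(223/15).
Reduce top mod 15: now compute (13/15).
Reciprocity: 13 ≡ 1 and 15 ≡ 3 (mod 4), so (13/15) = +(15/13).
Reduce top mod 13: now compute (2/13).
Pull out 2: since 13 ≡ 5 (mod 8), (2/13) = -1.
Reached (1/13) = 1. Collecting the sign flips along the way, the symbol is +1.

1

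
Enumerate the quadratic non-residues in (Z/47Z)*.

5 10 11 13 15 19 20 22 23 26 29 30 31 33 35 38 39 40 41 43 44 45 46

Square k = 1,…,23 (k and 47−k give the same square):
1²=1, 2²=4, 3²=9, 4²=16, 5²=25, 6²=36, 7²≡2, 8²≡17, 9²≡34, 10²≡6, 11²≡27, 12²≡3, 13²≡28, 14²≡8, 15²≡37, 16²≡21, 17²≡7, 18²≡42, 19²≡32, 20²≡24, 21²≡18, 22²≡14, 23²≡12 (mod 47).
The residues are {1, 2, 3, 4, 6, 7, 8, 9, 12, 14, 16, 17, 18, 21, 24, 25, 27, 28, 32, 34, 36, 37, 42}; the non-residues are the remaining 23 nonzero classes.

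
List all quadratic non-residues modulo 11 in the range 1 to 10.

2 6 7 8 10

Square k = 1,…,5 (k and 11−k give the same square):
1²=1, 2²=4, 3²=9, 4²≡5, 5²≡3 (mod 11).
The residues are {1, 3, 4, 5, 9}; the non-residues are the remaining 5 nonzero classes.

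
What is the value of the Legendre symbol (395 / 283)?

First reduce: 395 ≡ 112 (mod 283).
Pull out 2^4: since 283 ≡ 3 (mod 8), (2/283) = -1, so (2/283)^4 = +1.
Reciprocity: 7 ≡ 3 and 283 ≡ 3 (mod 4), so (7/283) = −(283/7).
Reduce top mod 7: now compute (3/7).
Reciprocity: 3 ≡ 3 and 7 ≡ 3 (mod 4), so (3/7) = −(7/3).
Reduce top mod 3: now compute (1/3).
Reached (1/3) = 1. Collecting the sign flips along the way, the symbol is +1.

1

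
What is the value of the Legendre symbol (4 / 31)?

Pull out 2^2: since 31 ≡ 7 (mod 8), (2/31) = +1, so (2/31)^2 = +1.
Reached (1/31) = 1. Collecting the sign flips along the way, the symbol is +1.

1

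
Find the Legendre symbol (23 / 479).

1

Euler's criterion: (23/479) ≡ 23^239 (mod 479).
23^2 ≡ 50 (mod 479)
23^4 ≡ 105 (mod 479)
23^8 ≡ 8 (mod 479)
23^16 ≡ 64 (mod 479)
23^32 ≡ 264 (mod 479)
23^64 ≡ 241 (mod 479)
23^128 ≡ 122 (mod 479)
23^239 = 23^(128+64+32+8+4+2+1) ≡ 1 (mod 479).
Result is 1, so (23/479) = 1.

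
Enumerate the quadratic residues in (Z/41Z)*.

1 2 4 5 8 9 10 16 18 20 21 23 25 31 32 33 36 37 39 40

Square k = 1,…,20 (k and 41−k give the same square):
1²=1, 2²=4, 3²=9, 4²=16, 5²=25, 6²=36, 7²≡8, 8²≡23, 9²≡40, 10²≡18, 11²≡39, 12²≡21, 13²≡5, 14²≡32, 15²≡20, 16²≡10, 17²≡2, 18²≡37, 19²≡33, 20²≡31 (mod 41).
So the quadratic residues mod 41 are {1, 2, 4, 5, 8, 9, 10, 16, 18, 20, 21, 23, 25, 31, 32, 33, 36, 37, 39, 40}.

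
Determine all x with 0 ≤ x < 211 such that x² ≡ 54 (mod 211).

73, 138

Since 211 ≡ 3 (mod 4), a square root of 54 is 54^((211+1)/4) = 54^53 mod 211.
Repeated squaring: 54^2≡173, 54^4≡178, 54^8≡34, 54^16≡101, 54^32≡73 (mod 211).
54^53 = 54^(32+16+4+1) ≡ 73 (mod 211).
Check: 73² = 5329 ≡ 54 (mod 211). The two roots are 73 and 138.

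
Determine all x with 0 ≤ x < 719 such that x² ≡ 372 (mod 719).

91, 628

Since 719 ≡ 3 (mod 4), a square root of 372 is 372^((719+1)/4) = 372^180 mod 719.
Repeated squaring: 372^2≡336, 372^4≡13, 372^8≡169, 372^16≡520, 372^32≡56, 372^64≡260, 372^128≡14 (mod 719).
372^180 = 372^(128+32+16+4) ≡ 91 (mod 719).
Check: 91² = 8281 ≡ 372 (mod 719). The two roots are 91 and 628.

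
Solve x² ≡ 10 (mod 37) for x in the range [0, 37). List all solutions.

11, 26

37 ≡ 1 (mod 4), so we find a root by search.
Trying successive values, 11² = 121 ≡ 10 (mod 37). The other root is 37 − 11 = 26.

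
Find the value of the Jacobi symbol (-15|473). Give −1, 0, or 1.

1

First reduce: -15 ≡ 458 (mod 473).
Pull out 2: since 473 ≡ 1 (mod 8), (2/473) = +1.
Reciprocity: 229 ≡ 1 and 473 ≡ 1 (mod 4), so (229/473) = +(473/229).
Reduce top mod 229: now compute (15/229).
Reciprocity: 15 ≡ 3 and 229 ≡ 1 (mod 4), so (15/229) = +(229/15).
Reduce top mod 15: now compute (4/15).
Pull out 2^2: since 15 ≡ 7 (mod 8), (2/15) = +1, so (2/15)^2 = +1.
Reached (1/15) = 1. Collecting the sign flips along the way, the symbol is +1.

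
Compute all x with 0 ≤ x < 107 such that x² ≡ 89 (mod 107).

Since 107 ≡ 3 (mod 4), a square root of 89 is 89^((107+1)/4) = 89^27 mod 107.
Repeated squaring: 89^2≡3, 89^4≡9, 89^8≡81, 89^16≡34 (mod 107).
89^27 = 89^(16+8+2+1) ≡ 14 (mod 107).
Check: 14² = 196 ≡ 89 (mod 107). The two roots are 14 and 93.

14, 93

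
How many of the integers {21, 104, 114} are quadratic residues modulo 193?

(21/193) = +1 → QR.
(104/193) = -1 → non-residue.
(114/193) = -1 → non-residue.
Total quadratic residues among the 3: 1.

1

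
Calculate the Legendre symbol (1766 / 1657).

1

First reduce: 1766 ≡ 109 (mod 1657).
Reciprocity: 109 ≡ 1 and 1657 ≡ 1 (mod 4), so (109/1657) = +(1657/109).
Reduce top mod 109: now compute (22/109).
Pull out 2: since 109 ≡ 5 (mod 8), (2/109) = -1.
Reciprocity: 11 ≡ 3 and 109 ≡ 1 (mod 4), so (11/109) = +(109/11).
Reduce top mod 11: now compute (10/11).
Pull out 2: since 11 ≡ 3 (mod 8), (2/11) = -1.
Reciprocity: 5 ≡ 1 and 11 ≡ 3 (mod 4), so (5/11) = +(11/5).
Reduce top mod 5: now compute (1/5).
Reached (1/5) = 1. Collecting the sign flips along the way, the symbol is +1.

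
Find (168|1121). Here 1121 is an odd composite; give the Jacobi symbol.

-1

Pull out 2^3: since 1121 ≡ 1 (mod 8), (2/1121) = +1, so (2/1121)^3 = +1.
Reciprocity: 21 ≡ 1 and 1121 ≡ 1 (mod 4), so (21/1121) = +(1121/21).
Reduce top mod 21: now compute (8/21).
Pull out 2^3: since 21 ≡ 5 (mod 8), (2/21) = -1, so (2/21)^3 = -1.
Reached (1/21) = 1. Collecting the sign flips along the way, the symbol is -1.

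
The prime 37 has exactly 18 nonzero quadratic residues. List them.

Square k = 1,…,18 (k and 37−k give the same square):
1²=1, 2²=4, 3²=9, 4²=16, 5²=25, 6²=36, 7²≡12, 8²≡27, 9²≡7, 10²≡26, 11²≡10, 12²≡33, 13²≡21, 14²≡11, 15²≡3, 16²≡34, 17²≡30, 18²≡28 (mod 37).
So the quadratic residues mod 37 are {1, 3, 4, 7, 9, 10, 11, 12, 16, 21, 25, 26, 27, 28, 30, 33, 34, 36}.

1 3 4 7 9 10 11 12 16 21 25 26 27 28 30 33 34 36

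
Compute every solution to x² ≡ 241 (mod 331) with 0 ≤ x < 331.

127, 204

Since 331 ≡ 3 (mod 4), a square root of 241 is 241^((331+1)/4) = 241^83 mod 331.
Repeated squaring: 241^2≡156, 241^4≡173, 241^8≡139, 241^16≡123, 241^32≡234, 241^64≡141 (mod 331).
241^83 = 241^(64+16+2+1) ≡ 127 (mod 331).
Check: 127² = 16129 ≡ 241 (mod 331). The two roots are 127 and 204.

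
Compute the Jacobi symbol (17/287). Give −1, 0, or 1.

Reciprocity: 17 ≡ 1 and 287 ≡ 3 (mod 4), so (17/287) = +(287/17).
Reduce top mod 17: now compute (15/17).
Reciprocity: 15 ≡ 3 and 17 ≡ 1 (mod 4), so (15/17) = +(17/15).
Reduce top mod 15: now compute (2/15).
Pull out 2: since 15 ≡ 7 (mod 8), (2/15) = +1.
Reached (1/15) = 1. Collecting the sign flips along the way, the symbol is +1.

1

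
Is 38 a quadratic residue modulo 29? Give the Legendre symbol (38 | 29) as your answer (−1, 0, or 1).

First reduce: 38 ≡ 9 (mod 29).
Reciprocity: 9 ≡ 1 and 29 ≡ 1 (mod 4), so (9/29) = +(29/9).
Reduce top mod 9: now compute (2/9).
Pull out 2: since 9 ≡ 1 (mod 8), (2/9) = +1.
Reached (1/9) = 1. Collecting the sign flips along the way, the symbol is +1.

1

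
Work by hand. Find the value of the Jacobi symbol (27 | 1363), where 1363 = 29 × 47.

-1

Reciprocity: 27 ≡ 3 and 1363 ≡ 3 (mod 4), so (27/1363) = −(1363/27).
Reduce top mod 27: now compute (13/27).
Reciprocity: 13 ≡ 1 and 27 ≡ 3 (mod 4), so (13/27) = +(27/13).
Reduce top mod 13: now compute (1/13).
Reached (1/13) = 1. Collecting the sign flips along the way, the symbol is -1.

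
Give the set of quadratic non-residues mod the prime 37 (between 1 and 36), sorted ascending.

2 5 6 8 13 14 15 17 18 19 20 22 23 24 29 31 32 35

Square k = 1,…,18 (k and 37−k give the same square):
1²=1, 2²=4, 3²=9, 4²=16, 5²=25, 6²=36, 7²≡12, 8²≡27, 9²≡7, 10²≡26, 11²≡10, 12²≡33, 13²≡21, 14²≡11, 15²≡3, 16²≡34, 17²≡30, 18²≡28 (mod 37).
The residues are {1, 3, 4, 7, 9, 10, 11, 12, 16, 21, 25, 26, 27, 28, 30, 33, 34, 36}; the non-residues are the remaining 18 nonzero classes.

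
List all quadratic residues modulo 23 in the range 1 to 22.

Square k = 1,…,11 (k and 23−k give the same square):
1²=1, 2²=4, 3²=9, 4²=16, 5²≡2, 6²≡13, 7²≡3, 8²≡18, 9²≡12, 10²≡8, 11²≡6 (mod 23).
So the quadratic residues mod 23 are {1, 2, 3, 4, 6, 8, 9, 12, 13, 16, 18}.

1 2 3 4 6 8 9 12 13 16 18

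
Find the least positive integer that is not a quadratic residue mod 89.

(2/89) = +1, so 2 is a residue.
(3/89) = −1, so 3 is the smallest positive non-residue mod 89.

3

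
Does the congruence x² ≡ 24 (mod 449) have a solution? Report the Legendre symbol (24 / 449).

-1

Pull out 2^3: since 449 ≡ 1 (mod 8), (2/449) = +1, so (2/449)^3 = +1.
Reciprocity: 3 ≡ 3 and 449 ≡ 1 (mod 4), so (3/449) = +(449/3).
Reduce top mod 3: now compute (2/3).
Pull out 2: since 3 ≡ 3 (mod 8), (2/3) = -1.
Reached (1/3) = 1. Collecting the sign flips along the way, the symbol is -1.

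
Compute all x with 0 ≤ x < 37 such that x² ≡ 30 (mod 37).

37 ≡ 1 (mod 4), so we find a root by search.
Trying successive values, 17² = 289 ≡ 30 (mod 37). The other root is 37 − 17 = 20.

17, 20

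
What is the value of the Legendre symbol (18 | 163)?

-1

Pull out 2: since 163 ≡ 3 (mod 8), (2/163) = -1.
Reciprocity: 9 ≡ 1 and 163 ≡ 3 (mod 4), so (9/163) = +(163/9).
Reduce top mod 9: now compute (1/9).
Reached (1/9) = 1. Collecting the sign flips along the way, the symbol is -1.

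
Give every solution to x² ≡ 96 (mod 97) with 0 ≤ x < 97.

22, 75

97 ≡ 1 (mod 4), so we find a root by search.
Trying successive values, 22² = 484 ≡ 96 (mod 97). The other root is 97 − 22 = 75.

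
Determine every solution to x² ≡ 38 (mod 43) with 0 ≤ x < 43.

Since 43 ≡ 3 (mod 4), a square root of 38 is 38^((43+1)/4) = 38^11 mod 43.
Repeated squaring: 38^2≡25, 38^4≡23, 38^8≡13 (mod 43).
38^11 = 38^(8+2+1) ≡ 9 (mod 43).
Check: 9² = 81 ≡ 38 (mod 43). The two roots are 9 and 34.

9, 34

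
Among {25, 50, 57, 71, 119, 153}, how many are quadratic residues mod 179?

(25/179) = +1 → QR.
(50/179) = -1 → non-residue.
(57/179) = +1 → QR.
(71/179) = -1 → non-residue.
(119/179) = -1 → non-residue.
(153/179) = +1 → QR.
Total quadratic residues among the 6: 3.

3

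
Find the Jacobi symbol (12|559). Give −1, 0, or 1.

Pull out 2^2: since 559 ≡ 7 (mod 8), (2/559) = +1, so (2/559)^2 = +1.
Reciprocity: 3 ≡ 3 and 559 ≡ 3 (mod 4), so (3/559) = −(559/3).
Reduce top mod 3: now compute (1/3).
Reached (1/3) = 1. Collecting the sign flips along the way, the symbol is -1.

-1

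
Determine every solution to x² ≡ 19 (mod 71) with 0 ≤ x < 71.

Since 71 ≡ 3 (mod 4), a square root of 19 is 19^((71+1)/4) = 19^18 mod 71.
Repeated squaring: 19^2≡6, 19^4≡36, 19^8≡18, 19^16≡40 (mod 71).
19^18 = 19^(16+2) ≡ 27 (mod 71).
Check: 27² = 729 ≡ 19 (mod 71). The two roots are 27 and 44.

27, 44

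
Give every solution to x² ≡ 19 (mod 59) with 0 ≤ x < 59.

14, 45

Since 59 ≡ 3 (mod 4), a square root of 19 is 19^((59+1)/4) = 19^15 mod 59.
Repeated squaring: 19^2≡7, 19^4≡49, 19^8≡41 (mod 59).
19^15 = 19^(8+4+2+1) ≡ 45 (mod 59).
Check: 45² = 2025 ≡ 19 (mod 59). The two roots are 14 and 45.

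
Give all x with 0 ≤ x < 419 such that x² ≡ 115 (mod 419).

Since 419 ≡ 3 (mod 4), a square root of 115 is 115^((419+1)/4) = 115^105 mod 419.
Repeated squaring: 115^2≡236, 115^4≡388, 115^8≡123, 115^16≡45, 115^32≡349, 115^64≡291 (mod 419).
115^105 = 115^(64+32+8+1) ≡ 80 (mod 419).
Check: 80² = 6400 ≡ 115 (mod 419). The two roots are 80 and 339.

80, 339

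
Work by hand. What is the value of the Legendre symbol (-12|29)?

-1

First reduce: -12 ≡ 17 (mod 29).
Reciprocity: 17 ≡ 1 and 29 ≡ 1 (mod 4), so (17/29) = +(29/17).
Reduce top mod 17: now compute (12/17).
Pull out 2^2: since 17 ≡ 1 (mod 8), (2/17) = +1, so (2/17)^2 = +1.
Reciprocity: 3 ≡ 3 and 17 ≡ 1 (mod 4), so (3/17) = +(17/3).
Reduce top mod 3: now compute (2/3).
Pull out 2: since 3 ≡ 3 (mod 8), (2/3) = -1.
Reached (1/3) = 1. Collecting the sign flips along the way, the symbol is -1.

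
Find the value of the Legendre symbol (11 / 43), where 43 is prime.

Reciprocity: 11 ≡ 3 and 43 ≡ 3 (mod 4), so (11/43) = −(43/11).
Reduce top mod 11: now compute (10/11).
Pull out 2: since 11 ≡ 3 (mod 8), (2/11) = -1.
Reciprocity: 5 ≡ 1 and 11 ≡ 3 (mod 4), so (5/11) = +(11/5).
Reduce top mod 5: now compute (1/5).
Reached (1/5) = 1. Collecting the sign flips along the way, the symbol is +1.

1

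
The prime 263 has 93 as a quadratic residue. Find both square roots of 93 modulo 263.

57, 206

Since 263 ≡ 3 (mod 4), a square root of 93 is 93^((263+1)/4) = 93^66 mod 263.
Repeated squaring: 93^2≡233, 93^4≡111, 93^8≡223, 93^16≡22, 93^32≡221, 93^64≡186 (mod 263).
93^66 = 93^(64+2) ≡ 206 (mod 263).
Check: 206² = 42436 ≡ 93 (mod 263). The two roots are 57 and 206.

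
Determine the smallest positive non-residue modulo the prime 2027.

2

(2/2027) = −1, so 2 is the smallest positive non-residue mod 2027.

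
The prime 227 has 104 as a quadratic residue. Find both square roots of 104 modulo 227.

51, 176

Since 227 ≡ 3 (mod 4), a square root of 104 is 104^((227+1)/4) = 104^57 mod 227.
Repeated squaring: 104^2≡147, 104^4≡44, 104^8≡120, 104^16≡99, 104^32≡40 (mod 227).
104^57 = 104^(32+16+8+1) ≡ 176 (mod 227).
Check: 176² = 30976 ≡ 104 (mod 227). The two roots are 51 and 176.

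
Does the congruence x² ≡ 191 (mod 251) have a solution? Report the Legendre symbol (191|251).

Euler's criterion: (191/251) ≡ 191^125 (mod 251).
191^2 ≡ 86 (mod 251)
191^4 ≡ 117 (mod 251)
191^8 ≡ 135 (mod 251)
191^16 ≡ 153 (mod 251)
191^32 ≡ 66 (mod 251)
191^64 ≡ 89 (mod 251)
191^125 = 191^(64+32+16+8+4+1) ≡ 250 (mod 251).
Result is 250 ≡ −1, so (191/251) = −1.

-1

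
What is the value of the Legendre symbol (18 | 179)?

-1

Euler's criterion: (18/179) ≡ 18^89 (mod 179).
18^2 ≡ 145 (mod 179)
18^4 ≡ 82 (mod 179)
18^8 ≡ 101 (mod 179)
18^16 ≡ 177 (mod 179)
18^32 ≡ 4 (mod 179)
18^64 ≡ 16 (mod 179)
18^89 = 18^(64+16+8+1) ≡ 178 (mod 179).
Result is 178 ≡ −1, so (18/179) = −1.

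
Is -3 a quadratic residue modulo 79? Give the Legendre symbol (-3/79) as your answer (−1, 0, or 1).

First reduce: -3 ≡ 76 (mod 79).
Pull out 2^2: since 79 ≡ 7 (mod 8), (2/79) = +1, so (2/79)^2 = +1.
Reciprocity: 19 ≡ 3 and 79 ≡ 3 (mod 4), so (19/79) = −(79/19).
Reduce top mod 19: now compute (3/19).
Reciprocity: 3 ≡ 3 and 19 ≡ 3 (mod 4), so (3/19) = −(19/3).
Reduce top mod 3: now compute (1/3).
Reached (1/3) = 1. Collecting the sign flips along the way, the symbol is +1.

1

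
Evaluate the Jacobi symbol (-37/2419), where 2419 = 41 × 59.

First reduce: -37 ≡ 2382 (mod 2419).
Pull out 2: since 2419 ≡ 3 (mod 8), (2/2419) = -1.
Reciprocity: 1191 ≡ 3 and 2419 ≡ 3 (mod 4), so (1191/2419) = −(2419/1191).
Reduce top mod 1191: now compute (37/1191).
Reciprocity: 37 ≡ 1 and 1191 ≡ 3 (mod 4), so (37/1191) = +(1191/37).
Reduce top mod 37: now compute (7/37).
Reciprocity: 7 ≡ 3 and 37 ≡ 1 (mod 4), so (7/37) = +(37/7).
Reduce top mod 7: now compute (2/7).
Pull out 2: since 7 ≡ 7 (mod 8), (2/7) = +1.
Reached (1/7) = 1. Collecting the sign flips along the way, the symbol is +1.

1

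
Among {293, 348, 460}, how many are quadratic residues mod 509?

2

(293/509) = +1 → QR.
(348/509) = -1 → non-residue.
(460/509) = +1 → QR.
Total quadratic residues among the 3: 2.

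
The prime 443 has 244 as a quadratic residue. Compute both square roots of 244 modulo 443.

83, 360

Since 443 ≡ 3 (mod 4), a square root of 244 is 244^((443+1)/4) = 244^111 mod 443.
Repeated squaring: 244^2≡174, 244^4≡152, 244^8≡68, 244^16≡194, 244^32≡424, 244^64≡361 (mod 443).
244^111 = 244^(64+32+8+4+2+1) ≡ 360 (mod 443).
Check: 360² = 129600 ≡ 244 (mod 443). The two roots are 83 and 360.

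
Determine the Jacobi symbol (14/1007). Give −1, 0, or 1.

1

Pull out 2: since 1007 ≡ 7 (mod 8), (2/1007) = +1.
Reciprocity: 7 ≡ 3 and 1007 ≡ 3 (mod 4), so (7/1007) = −(1007/7).
Reduce top mod 7: now compute (6/7).
Pull out 2: since 7 ≡ 7 (mod 8), (2/7) = +1.
Reciprocity: 3 ≡ 3 and 7 ≡ 3 (mod 4), so (3/7) = −(7/3).
Reduce top mod 3: now compute (1/3).
Reached (1/3) = 1. Collecting the sign flips along the way, the symbol is +1.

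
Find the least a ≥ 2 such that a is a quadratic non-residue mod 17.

3

(2/17) = +1, so 2 is a residue.
(3/17) = −1, so 3 is the smallest positive non-residue mod 17.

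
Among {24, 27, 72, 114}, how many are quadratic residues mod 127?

1

(24/127) = -1 → non-residue.
(27/127) = -1 → non-residue.
(72/127) = +1 → QR.
(114/127) = -1 → non-residue.
Total quadratic residues among the 4: 1.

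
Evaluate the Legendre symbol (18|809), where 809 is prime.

1

Euler's criterion: (18/809) ≡ 18^404 (mod 809).
18^2 ≡ 324 (mod 809)
18^4 ≡ 615 (mod 809)
18^8 ≡ 422 (mod 809)
18^16 ≡ 104 (mod 809)
18^32 ≡ 299 (mod 809)
18^64 ≡ 411 (mod 809)
18^128 ≡ 649 (mod 809)
18^256 ≡ 521 (mod 809)
18^404 = 18^(256+128+16+4) ≡ 1 (mod 809).
Result is 1, so (18/809) = 1.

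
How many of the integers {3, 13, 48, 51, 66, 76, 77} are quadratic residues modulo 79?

(3/79) = -1 → non-residue.
(13/79) = +1 → QR.
(48/79) = -1 → non-residue.
(51/79) = +1 → QR.
(66/79) = -1 → non-residue.
(76/79) = +1 → QR.
(77/79) = -1 → non-residue.
Total quadratic residues among the 7: 3.

3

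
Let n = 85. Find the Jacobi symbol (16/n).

Pull out 2^4: since 85 ≡ 5 (mod 8), (2/85) = -1, so (2/85)^4 = +1.
Reached (1/85) = 1. Collecting the sign flips along the way, the symbol is +1.

1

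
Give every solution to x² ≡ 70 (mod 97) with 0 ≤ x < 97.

97 ≡ 1 (mod 4), so we find a root by search.
Trying successive values, 19² = 361 ≡ 70 (mod 97). The other root is 97 − 19 = 78.

19, 78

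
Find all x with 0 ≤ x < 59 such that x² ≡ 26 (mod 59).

Since 59 ≡ 3 (mod 4), a square root of 26 is 26^((59+1)/4) = 26^15 mod 59.
Repeated squaring: 26^2≡27, 26^4≡21, 26^8≡28 (mod 59).
26^15 = 26^(8+4+2+1) ≡ 12 (mod 59).
Check: 12² = 144 ≡ 26 (mod 59). The two roots are 12 and 47.

12, 47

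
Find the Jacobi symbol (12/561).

Pull out 2^2: since 561 ≡ 1 (mod 8), (2/561) = +1, so (2/561)^2 = +1.
Reciprocity: 3 ≡ 3 and 561 ≡ 1 (mod 4), so (3/561) = +(561/3).
Reduce top mod 3: now compute (0/3).
Top reduces to 0: gcd > 1, so the symbol is 0.

0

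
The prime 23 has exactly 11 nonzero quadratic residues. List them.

1 2 3 4 6 8 9 12 13 16 18

Square k = 1,…,11 (k and 23−k give the same square):
1²=1, 2²=4, 3²=9, 4²=16, 5²≡2, 6²≡13, 7²≡3, 8²≡18, 9²≡12, 10²≡8, 11²≡6 (mod 23).
So the quadratic residues mod 23 are {1, 2, 3, 4, 6, 8, 9, 12, 13, 16, 18}.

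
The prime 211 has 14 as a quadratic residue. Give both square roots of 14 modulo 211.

Since 211 ≡ 3 (mod 4), a square root of 14 is 14^((211+1)/4) = 14^53 mod 211.
Repeated squaring: 14^2≡196, 14^4≡14, 14^8≡196, 14^16≡14, 14^32≡196 (mod 211).
14^53 = 14^(32+16+4+1) ≡ 196 (mod 211).
Check: 196² = 38416 ≡ 14 (mod 211). The two roots are 15 and 196.

15, 196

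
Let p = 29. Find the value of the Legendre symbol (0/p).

0

Top reduces to 0: gcd > 1, so the symbol is 0.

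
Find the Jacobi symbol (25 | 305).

0

Reciprocity: 25 ≡ 1 and 305 ≡ 1 (mod 4), so (25/305) = +(305/25).
Reduce top mod 25: now compute (5/25).
Reciprocity: 5 ≡ 1 and 25 ≡ 1 (mod 4), so (5/25) = +(25/5).
Reduce top mod 5: now compute (0/5).
Top reduces to 0: gcd > 1, so the symbol is 0.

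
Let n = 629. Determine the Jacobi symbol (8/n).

-1

Pull out 2^3: since 629 ≡ 5 (mod 8), (2/629) = -1, so (2/629)^3 = -1.
Reached (1/629) = 1. Collecting the sign flips along the way, the symbol is -1.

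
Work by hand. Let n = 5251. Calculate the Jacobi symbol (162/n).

-1

Pull out 2: since 5251 ≡ 3 (mod 8), (2/5251) = -1.
Reciprocity: 81 ≡ 1 and 5251 ≡ 3 (mod 4), so (81/5251) = +(5251/81).
Reduce top mod 81: now compute (67/81).
Reciprocity: 67 ≡ 3 and 81 ≡ 1 (mod 4), so (67/81) = +(81/67).
Reduce top mod 67: now compute (14/67).
Pull out 2: since 67 ≡ 3 (mod 8), (2/67) = -1.
Reciprocity: 7 ≡ 3 and 67 ≡ 3 (mod 4), so (7/67) = −(67/7).
Reduce top mod 7: now compute (4/7).
Pull out 2^2: since 7 ≡ 7 (mod 8), (2/7) = +1, so (2/7)^2 = +1.
Reached (1/7) = 1. Collecting the sign flips along the way, the symbol is -1.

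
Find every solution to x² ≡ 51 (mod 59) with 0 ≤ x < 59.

Since 59 ≡ 3 (mod 4), a square root of 51 is 51^((59+1)/4) = 51^15 mod 59.
Repeated squaring: 51^2≡5, 51^4≡25, 51^8≡35 (mod 59).
51^15 = 51^(8+4+2+1) ≡ 46 (mod 59).
Check: 46² = 2116 ≡ 51 (mod 59). The two roots are 13 and 46.

13, 46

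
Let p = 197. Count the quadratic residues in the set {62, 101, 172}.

3

(62/197) = +1 → QR.
(101/197) = +1 → QR.
(172/197) = +1 → QR.
Total quadratic residues among the 3: 3.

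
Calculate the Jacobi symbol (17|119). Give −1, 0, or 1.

0

Reciprocity: 17 ≡ 1 and 119 ≡ 3 (mod 4), so (17/119) = +(119/17).
Reduce top mod 17: now compute (0/17).
Top reduces to 0: gcd > 1, so the symbol is 0.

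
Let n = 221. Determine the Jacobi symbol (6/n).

1

Pull out 2: since 221 ≡ 5 (mod 8), (2/221) = -1.
Reciprocity: 3 ≡ 3 and 221 ≡ 1 (mod 4), so (3/221) = +(221/3).
Reduce top mod 3: now compute (2/3).
Pull out 2: since 3 ≡ 3 (mod 8), (2/3) = -1.
Reached (1/3) = 1. Collecting the sign flips along the way, the symbol is +1.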